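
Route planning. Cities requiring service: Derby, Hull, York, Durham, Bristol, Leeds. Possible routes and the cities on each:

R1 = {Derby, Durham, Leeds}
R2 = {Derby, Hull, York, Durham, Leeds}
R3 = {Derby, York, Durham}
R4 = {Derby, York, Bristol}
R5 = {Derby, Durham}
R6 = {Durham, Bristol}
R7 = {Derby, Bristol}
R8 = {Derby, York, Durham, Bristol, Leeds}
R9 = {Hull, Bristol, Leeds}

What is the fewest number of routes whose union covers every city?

2

R2, R4 together cover {Derby, Hull, York, Durham, Bristol, Leeds} — every city.
No single route contains all 6 cities, so 2 is optimal.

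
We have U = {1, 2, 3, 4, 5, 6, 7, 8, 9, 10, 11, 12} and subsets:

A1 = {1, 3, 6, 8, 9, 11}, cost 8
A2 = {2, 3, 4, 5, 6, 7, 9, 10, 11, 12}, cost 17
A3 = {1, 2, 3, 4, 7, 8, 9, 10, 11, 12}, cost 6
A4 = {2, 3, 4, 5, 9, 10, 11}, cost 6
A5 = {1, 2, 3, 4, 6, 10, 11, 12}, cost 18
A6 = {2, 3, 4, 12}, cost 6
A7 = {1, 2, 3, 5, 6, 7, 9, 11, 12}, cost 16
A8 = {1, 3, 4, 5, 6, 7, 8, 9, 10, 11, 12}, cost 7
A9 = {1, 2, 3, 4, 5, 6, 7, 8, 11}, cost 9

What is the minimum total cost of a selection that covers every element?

A3, A8 cover every element at cost 6 + 7 = 13.
Any cover uses at least 2 sets; among all covering selections none totals below 13.

13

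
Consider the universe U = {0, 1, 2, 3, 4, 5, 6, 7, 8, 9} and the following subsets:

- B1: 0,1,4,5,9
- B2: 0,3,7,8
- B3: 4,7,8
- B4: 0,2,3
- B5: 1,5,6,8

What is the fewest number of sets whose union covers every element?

4

B1, B2, B4, B5 together cover {0, 1, 2, 3, 4, 5, 6, 7, 8, 9} — every element.
No 3 of the 5 sets cover everything (all 10 triples fall short), so 4 is minimum.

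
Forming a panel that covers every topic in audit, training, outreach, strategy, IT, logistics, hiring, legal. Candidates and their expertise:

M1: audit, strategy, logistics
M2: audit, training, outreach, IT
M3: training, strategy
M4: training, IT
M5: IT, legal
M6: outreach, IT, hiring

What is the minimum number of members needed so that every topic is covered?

M1, M2, M5, M6 together cover {audit, training, outreach, strategy, IT, logistics, hiring, legal} — every topic.
No 3 of the 6 members cover everything (all 20 triples fall short), so 4 is minimum.

4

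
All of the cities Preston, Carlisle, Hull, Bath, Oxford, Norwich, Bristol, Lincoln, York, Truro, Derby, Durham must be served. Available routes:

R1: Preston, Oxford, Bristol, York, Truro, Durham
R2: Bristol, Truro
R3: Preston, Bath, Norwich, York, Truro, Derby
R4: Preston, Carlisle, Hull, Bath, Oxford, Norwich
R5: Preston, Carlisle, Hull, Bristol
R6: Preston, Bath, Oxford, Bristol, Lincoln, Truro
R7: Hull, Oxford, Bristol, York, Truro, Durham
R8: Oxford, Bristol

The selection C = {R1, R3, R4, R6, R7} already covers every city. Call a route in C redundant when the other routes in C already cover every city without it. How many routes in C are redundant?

2

Drop R1: the rest still cover every city — redundant.
Drop R3: Derby uncovered — not redundant.
Drop R4: Carlisle uncovered — not redundant.
Drop R6: Lincoln uncovered — not redundant.
Drop R7: the rest still cover every city — redundant.
2 redundant: R1, R7.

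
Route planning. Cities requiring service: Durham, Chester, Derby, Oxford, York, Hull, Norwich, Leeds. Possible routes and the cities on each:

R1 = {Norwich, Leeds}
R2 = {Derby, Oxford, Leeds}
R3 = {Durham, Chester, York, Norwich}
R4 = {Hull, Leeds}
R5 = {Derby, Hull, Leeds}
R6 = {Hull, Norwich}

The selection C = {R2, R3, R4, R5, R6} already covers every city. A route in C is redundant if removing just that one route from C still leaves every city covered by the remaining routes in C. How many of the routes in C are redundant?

3

Drop R2: Oxford uncovered — not redundant.
Drop R3: Durham, Chester, York uncovered — not redundant.
Drop R4: the rest still cover every city — redundant.
Drop R5: the rest still cover every city — redundant.
Drop R6: the rest still cover every city — redundant.
3 redundant: R4, R5, R6.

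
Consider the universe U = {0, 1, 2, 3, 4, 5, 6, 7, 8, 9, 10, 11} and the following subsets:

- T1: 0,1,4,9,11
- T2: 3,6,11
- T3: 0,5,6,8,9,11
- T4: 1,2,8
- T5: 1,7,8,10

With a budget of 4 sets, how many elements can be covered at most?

11

Choosing T1, T2, T3, T5 covers {0, 1, 3, 4, 5, 6, 7, 8, 9, 10, 11} — 11 elements.
No choice of 4 sets does better; here 2 is left uncovered.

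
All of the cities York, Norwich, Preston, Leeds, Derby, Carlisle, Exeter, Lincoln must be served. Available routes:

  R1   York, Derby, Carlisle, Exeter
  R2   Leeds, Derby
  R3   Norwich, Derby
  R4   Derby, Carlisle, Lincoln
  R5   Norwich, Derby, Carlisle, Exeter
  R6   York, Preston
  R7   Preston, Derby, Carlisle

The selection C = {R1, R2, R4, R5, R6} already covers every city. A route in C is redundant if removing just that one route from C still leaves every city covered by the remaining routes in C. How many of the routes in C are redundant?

1

Drop R1: the rest still cover every city — redundant.
Drop R2: Leeds uncovered — not redundant.
Drop R4: Lincoln uncovered — not redundant.
Drop R5: Norwich uncovered — not redundant.
Drop R6: Preston uncovered — not redundant.
1 redundant: R1.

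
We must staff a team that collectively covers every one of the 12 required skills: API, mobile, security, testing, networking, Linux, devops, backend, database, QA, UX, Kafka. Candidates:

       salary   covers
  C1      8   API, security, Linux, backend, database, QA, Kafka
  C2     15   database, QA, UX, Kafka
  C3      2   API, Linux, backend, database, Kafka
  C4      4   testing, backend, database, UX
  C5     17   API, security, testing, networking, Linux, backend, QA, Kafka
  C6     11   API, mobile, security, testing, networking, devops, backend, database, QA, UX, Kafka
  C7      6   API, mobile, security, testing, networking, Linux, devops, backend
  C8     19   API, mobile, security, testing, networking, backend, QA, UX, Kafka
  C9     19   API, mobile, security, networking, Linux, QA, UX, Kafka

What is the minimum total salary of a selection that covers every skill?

13

C3, C6 cover every skill at salary 2 + 11 = 13.
Any cover uses at least 2 candidates; among all covering selections none totals below 13.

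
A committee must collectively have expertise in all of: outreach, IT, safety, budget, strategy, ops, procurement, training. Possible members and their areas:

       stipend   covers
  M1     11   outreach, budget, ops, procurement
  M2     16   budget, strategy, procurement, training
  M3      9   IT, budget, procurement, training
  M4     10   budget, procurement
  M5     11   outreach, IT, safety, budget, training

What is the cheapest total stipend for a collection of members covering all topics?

M1, M2, M5 cover every topic at stipend 11 + 16 + 11 = 38.
Any cover uses at least 3 members; among all covering selections none totals below 38.

38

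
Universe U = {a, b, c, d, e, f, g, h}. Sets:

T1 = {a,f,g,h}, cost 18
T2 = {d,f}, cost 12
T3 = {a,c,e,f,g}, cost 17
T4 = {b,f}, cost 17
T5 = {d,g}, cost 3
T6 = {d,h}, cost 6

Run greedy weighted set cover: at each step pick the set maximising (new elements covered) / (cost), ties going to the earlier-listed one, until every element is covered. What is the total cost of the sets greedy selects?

43

Pick 1: T5 adds 2 new (d, g) at cost 3 (ratio 2/3).
Pick 2: T3 adds 4 new (a, c, e, f) at cost 17 (ratio 4/17).
Pick 3: T6 adds 1 new (h) at cost 6 (ratio 1/6).
Pick 4: T4 adds 1 new (b) at cost 17 (ratio 1/17).
Greedy total cost: 3 + 17 + 6 + 17 = 43. (The true optimum is 40, so greedy overshoots here.)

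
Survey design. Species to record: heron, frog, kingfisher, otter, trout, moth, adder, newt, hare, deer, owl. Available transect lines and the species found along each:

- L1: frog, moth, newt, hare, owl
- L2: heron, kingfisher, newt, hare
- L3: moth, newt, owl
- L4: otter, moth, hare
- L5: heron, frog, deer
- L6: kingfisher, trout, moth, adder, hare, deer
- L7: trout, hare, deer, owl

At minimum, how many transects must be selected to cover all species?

4

L1, L2, L4, L6 together cover {heron, frog, kingfisher, otter, trout, moth, adder, newt, hare, deer, owl} — every species.
No 3 of the 7 transects cover everything (all 35 triples fall short), so 4 is minimum.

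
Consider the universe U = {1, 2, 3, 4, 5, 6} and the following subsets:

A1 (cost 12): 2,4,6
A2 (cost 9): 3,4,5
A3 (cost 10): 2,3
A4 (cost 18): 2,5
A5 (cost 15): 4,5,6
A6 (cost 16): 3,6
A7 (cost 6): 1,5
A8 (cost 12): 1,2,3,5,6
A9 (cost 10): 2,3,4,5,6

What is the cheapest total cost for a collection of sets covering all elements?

A7, A9 cover every element at cost 6 + 10 = 16.
Any cover uses at least 2 sets; among all covering selections none totals below 16.

16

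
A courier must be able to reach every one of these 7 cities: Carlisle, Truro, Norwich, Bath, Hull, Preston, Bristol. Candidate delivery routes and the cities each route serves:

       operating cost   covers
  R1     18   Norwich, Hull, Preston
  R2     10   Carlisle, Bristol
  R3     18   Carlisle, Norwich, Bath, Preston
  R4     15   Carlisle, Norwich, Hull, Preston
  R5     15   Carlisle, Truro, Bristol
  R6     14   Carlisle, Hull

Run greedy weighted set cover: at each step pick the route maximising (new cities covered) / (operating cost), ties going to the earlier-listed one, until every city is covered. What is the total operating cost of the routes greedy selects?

48

Pick 1: R4 adds 4 new (Carlisle, Norwich, Hull, Preston) at operating cost 15 (ratio 4/15).
Pick 2: R5 adds 2 new (Truro, Bristol) at operating cost 15 (ratio 2/15).
Pick 3: R3 adds 1 new (Bath) at operating cost 18 (ratio 1/18).
Greedy total operating cost: 15 + 15 + 18 = 48. (The true optimum is 47, so greedy overshoots here.)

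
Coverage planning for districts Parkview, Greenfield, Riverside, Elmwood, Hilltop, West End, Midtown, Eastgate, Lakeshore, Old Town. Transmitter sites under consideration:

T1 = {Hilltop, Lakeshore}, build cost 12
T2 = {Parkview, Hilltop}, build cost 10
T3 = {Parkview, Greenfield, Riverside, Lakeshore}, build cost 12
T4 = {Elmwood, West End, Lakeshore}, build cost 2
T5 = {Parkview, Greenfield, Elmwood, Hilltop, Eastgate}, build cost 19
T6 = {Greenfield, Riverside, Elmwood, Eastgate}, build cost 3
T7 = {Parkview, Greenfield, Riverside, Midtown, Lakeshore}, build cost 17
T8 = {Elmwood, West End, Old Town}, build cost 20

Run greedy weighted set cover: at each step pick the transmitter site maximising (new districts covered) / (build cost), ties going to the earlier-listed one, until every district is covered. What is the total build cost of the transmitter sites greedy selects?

Pick 1: T4 adds 3 new (Elmwood, West End, Lakeshore) at build cost 2 (ratio 3/2).
Pick 2: T6 adds 3 new (Greenfield, Riverside, Eastgate) at build cost 3 (ratio 3/3).
Pick 3: T2 adds 2 new (Parkview, Hilltop) at build cost 10 (ratio 2/10).
Pick 4: T7 adds 1 new (Midtown) at build cost 17 (ratio 1/17).
Pick 5: T8 adds 1 new (Old Town) at build cost 20 (ratio 1/20).
Greedy total build cost: 2 + 3 + 10 + 17 + 20 = 52. (The true optimum is 50, so greedy overshoots here.)

52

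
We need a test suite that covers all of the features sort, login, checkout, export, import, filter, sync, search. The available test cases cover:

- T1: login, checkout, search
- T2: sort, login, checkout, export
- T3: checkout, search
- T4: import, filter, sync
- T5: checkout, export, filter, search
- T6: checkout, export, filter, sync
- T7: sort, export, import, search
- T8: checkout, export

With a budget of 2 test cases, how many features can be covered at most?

Choosing T2, T4 covers {sort, login, checkout, export, import, filter, sync} — 7 features.
No choice of 2 test cases does better; here search is left uncovered.

7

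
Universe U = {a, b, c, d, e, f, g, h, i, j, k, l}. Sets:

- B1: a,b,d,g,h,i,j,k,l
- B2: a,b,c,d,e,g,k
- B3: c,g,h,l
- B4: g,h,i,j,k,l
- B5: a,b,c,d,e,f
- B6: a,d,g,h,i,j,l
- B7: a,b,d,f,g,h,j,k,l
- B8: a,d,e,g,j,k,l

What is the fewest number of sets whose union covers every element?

2

B1, B5 together cover {a, b, c, d, e, f, g, h, i, j, k, l} — every element.
No single set contains all 12 elements, so 2 is optimal.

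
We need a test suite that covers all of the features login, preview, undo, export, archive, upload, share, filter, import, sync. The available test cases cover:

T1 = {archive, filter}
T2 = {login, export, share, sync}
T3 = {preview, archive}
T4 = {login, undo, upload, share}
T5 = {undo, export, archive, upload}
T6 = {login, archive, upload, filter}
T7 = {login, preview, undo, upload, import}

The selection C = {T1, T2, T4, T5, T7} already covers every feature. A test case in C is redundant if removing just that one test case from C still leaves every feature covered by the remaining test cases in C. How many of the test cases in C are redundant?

Drop T1: filter uncovered — not redundant.
Drop T2: sync uncovered — not redundant.
Drop T4: the rest still cover every feature — redundant.
Drop T5: the rest still cover every feature — redundant.
Drop T7: preview, import uncovered — not redundant.
2 redundant: T4, T5.

2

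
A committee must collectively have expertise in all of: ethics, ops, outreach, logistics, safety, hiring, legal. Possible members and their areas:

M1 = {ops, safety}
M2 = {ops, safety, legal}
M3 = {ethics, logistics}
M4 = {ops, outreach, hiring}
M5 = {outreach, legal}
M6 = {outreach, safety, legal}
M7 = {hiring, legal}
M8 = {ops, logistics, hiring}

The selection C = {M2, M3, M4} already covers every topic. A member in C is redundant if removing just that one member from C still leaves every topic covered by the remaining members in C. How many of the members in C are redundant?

Drop M2: safety, legal uncovered — not redundant.
Drop M3: ethics, logistics uncovered — not redundant.
Drop M4: outreach, hiring uncovered — not redundant.
None of the members in C is redundant.

0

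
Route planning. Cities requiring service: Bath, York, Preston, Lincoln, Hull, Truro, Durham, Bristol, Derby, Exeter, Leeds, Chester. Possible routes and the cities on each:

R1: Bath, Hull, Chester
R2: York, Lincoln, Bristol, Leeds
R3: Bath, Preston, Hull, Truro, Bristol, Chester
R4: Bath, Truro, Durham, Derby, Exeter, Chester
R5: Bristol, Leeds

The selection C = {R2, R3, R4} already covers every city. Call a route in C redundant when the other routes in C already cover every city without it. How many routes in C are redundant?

0

Drop R2: York, Lincoln, Leeds uncovered — not redundant.
Drop R3: Preston, Hull uncovered — not redundant.
Drop R4: Durham, Derby, Exeter uncovered — not redundant.
None of the routes in C is redundant.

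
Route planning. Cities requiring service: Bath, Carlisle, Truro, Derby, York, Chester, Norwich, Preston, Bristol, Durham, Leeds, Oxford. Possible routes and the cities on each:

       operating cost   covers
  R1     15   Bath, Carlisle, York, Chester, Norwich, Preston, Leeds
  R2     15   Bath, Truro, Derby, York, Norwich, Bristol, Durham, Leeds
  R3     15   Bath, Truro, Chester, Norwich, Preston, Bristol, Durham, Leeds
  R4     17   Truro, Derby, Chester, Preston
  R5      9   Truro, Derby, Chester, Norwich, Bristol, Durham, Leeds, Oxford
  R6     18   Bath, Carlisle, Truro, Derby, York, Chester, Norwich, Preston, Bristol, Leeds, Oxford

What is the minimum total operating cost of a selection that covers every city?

24

R1, R5 cover every city at operating cost 15 + 9 = 24.
Any cover uses at least 2 routes; among all covering selections none totals below 24.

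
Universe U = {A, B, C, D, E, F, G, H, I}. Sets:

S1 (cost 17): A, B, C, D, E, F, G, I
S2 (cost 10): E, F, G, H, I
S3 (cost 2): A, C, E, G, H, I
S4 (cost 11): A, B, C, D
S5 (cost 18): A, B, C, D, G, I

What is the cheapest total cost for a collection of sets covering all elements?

19

S1, S3 cover every element at cost 17 + 2 = 19.
Any cover uses at least 2 sets; among all covering selections none totals below 19.
Greedy by coverage-per-cost would pick S3, S4, S2 for 23 — worse than the optimum 19.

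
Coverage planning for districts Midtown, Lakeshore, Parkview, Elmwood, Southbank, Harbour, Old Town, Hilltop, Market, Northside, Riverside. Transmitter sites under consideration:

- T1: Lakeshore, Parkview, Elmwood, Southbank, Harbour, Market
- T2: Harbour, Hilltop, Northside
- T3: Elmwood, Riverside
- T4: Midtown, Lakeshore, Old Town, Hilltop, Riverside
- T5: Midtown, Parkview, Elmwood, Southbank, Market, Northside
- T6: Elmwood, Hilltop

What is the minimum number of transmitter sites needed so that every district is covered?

T1, T2, T4 together cover {Midtown, Lakeshore, Parkview, Elmwood, Southbank, Harbour, Old Town, Hilltop, Market, Northside, Riverside} — every district.
No 2 of the 6 transmitter sites cover everything (all 15 pairs fall short), so 3 is minimum.

3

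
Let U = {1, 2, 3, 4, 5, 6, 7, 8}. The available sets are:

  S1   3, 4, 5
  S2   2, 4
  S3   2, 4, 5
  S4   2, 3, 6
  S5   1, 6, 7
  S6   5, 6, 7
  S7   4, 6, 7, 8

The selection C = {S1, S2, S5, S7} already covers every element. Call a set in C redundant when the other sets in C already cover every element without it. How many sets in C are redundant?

Drop S1: 3, 5 uncovered — not redundant.
Drop S2: 2 uncovered — not redundant.
Drop S5: 1 uncovered — not redundant.
Drop S7: 8 uncovered — not redundant.
None of the sets in C is redundant.

0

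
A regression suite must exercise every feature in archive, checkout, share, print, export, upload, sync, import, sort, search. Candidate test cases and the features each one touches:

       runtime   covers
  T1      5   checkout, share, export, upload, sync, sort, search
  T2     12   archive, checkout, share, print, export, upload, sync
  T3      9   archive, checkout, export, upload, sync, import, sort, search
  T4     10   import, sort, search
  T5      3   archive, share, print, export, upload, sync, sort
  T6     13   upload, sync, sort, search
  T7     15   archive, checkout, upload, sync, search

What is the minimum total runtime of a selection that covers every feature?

12

T3, T5 cover every feature at runtime 9 + 3 = 12.
Any cover uses at least 2 test cases; among all covering selections none totals below 12.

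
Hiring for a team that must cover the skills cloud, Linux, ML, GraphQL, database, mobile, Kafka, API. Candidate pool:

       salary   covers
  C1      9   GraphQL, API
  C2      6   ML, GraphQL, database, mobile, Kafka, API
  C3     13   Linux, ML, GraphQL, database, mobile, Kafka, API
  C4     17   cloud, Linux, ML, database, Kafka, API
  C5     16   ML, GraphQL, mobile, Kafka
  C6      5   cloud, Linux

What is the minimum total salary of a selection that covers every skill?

C2, C6 cover every skill at salary 6 + 5 = 11.
Any cover uses at least 2 candidates; among all covering selections none totals below 11.

11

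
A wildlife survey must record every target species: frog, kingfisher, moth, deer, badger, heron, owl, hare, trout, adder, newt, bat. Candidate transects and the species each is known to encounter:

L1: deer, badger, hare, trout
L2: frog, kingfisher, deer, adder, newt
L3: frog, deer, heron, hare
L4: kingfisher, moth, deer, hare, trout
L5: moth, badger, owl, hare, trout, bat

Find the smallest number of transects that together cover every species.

L2, L3, L5 together cover {frog, kingfisher, moth, deer, badger, heron, owl, hare, trout, adder, newt, bat} — every species.
No 2 of the 5 transects cover everything (all 10 pairs fall short), so 3 is minimum.

3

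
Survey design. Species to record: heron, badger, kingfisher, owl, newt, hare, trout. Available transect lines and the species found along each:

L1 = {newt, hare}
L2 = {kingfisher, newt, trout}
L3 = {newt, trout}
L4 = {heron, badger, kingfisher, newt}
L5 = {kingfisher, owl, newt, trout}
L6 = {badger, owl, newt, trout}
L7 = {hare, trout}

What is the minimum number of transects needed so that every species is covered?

3

L1, L4, L5 together cover {heron, badger, kingfisher, owl, newt, hare, trout} — every species.
No 2 of the 7 transects cover everything (all 21 pairs fall short), so 3 is minimum.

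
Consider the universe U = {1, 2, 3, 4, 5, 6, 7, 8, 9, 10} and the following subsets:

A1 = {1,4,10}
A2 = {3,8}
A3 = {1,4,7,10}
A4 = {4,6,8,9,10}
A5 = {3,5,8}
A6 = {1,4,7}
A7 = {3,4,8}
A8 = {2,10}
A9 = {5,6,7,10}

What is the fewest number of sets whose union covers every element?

4

A3, A4, A5, A8 together cover {1, 2, 3, 4, 5, 6, 7, 8, 9, 10} — every element.
No 3 of the 9 sets cover everything (all 84 triples fall short), so 4 is minimum.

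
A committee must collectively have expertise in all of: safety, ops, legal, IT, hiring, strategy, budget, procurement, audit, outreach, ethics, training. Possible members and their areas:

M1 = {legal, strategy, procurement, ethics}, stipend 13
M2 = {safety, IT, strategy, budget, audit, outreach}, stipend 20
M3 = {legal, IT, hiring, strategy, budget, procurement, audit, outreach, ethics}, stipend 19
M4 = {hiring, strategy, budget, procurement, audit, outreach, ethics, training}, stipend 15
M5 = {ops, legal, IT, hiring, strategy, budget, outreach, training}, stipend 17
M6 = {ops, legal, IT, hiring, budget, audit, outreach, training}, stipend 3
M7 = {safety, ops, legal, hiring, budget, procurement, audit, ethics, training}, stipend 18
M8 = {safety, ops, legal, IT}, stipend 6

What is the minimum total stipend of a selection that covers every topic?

21

M4, M8 cover every topic at stipend 15 + 6 = 21.
Any cover uses at least 2 members; among all covering selections none totals below 21.
Greedy by coverage-per-stipend would pick M6, M1, M8 for 22 — worse than the optimum 21.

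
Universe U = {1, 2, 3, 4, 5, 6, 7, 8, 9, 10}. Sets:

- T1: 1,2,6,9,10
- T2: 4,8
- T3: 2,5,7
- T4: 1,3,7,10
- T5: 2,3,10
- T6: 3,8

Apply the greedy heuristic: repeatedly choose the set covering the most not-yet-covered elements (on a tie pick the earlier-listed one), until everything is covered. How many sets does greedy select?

Pick 1: T1 covers 5 new elements (1, 2, 6, 9, 10).
Pick 2: T2 covers 2 new elements (4, 8).
Pick 3: T3 covers 2 new elements (5, 7).
Pick 4: T4 covers 1 new elements (3).
Greedy uses 4 sets.

4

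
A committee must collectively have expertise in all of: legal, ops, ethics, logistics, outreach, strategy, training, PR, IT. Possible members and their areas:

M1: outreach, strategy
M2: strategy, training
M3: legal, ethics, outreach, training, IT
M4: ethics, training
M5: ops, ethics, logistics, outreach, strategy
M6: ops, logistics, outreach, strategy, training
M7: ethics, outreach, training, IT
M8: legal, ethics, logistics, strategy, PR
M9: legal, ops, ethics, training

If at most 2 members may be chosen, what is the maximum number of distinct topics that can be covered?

Choosing M3, M5 covers {legal, ops, ethics, logistics, outreach, strategy, training, IT} — 8 topics.
No choice of 2 members does better; here PR is left uncovered.

8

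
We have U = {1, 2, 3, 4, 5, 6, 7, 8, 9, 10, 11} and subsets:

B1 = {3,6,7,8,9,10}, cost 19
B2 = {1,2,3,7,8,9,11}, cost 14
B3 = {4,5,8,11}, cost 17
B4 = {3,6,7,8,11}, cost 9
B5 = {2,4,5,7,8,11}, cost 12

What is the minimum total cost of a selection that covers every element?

B1, B2, B5 cover every element at cost 19 + 14 + 12 = 45.
Any cover uses at least 3 sets; among all covering selections none totals below 45.

45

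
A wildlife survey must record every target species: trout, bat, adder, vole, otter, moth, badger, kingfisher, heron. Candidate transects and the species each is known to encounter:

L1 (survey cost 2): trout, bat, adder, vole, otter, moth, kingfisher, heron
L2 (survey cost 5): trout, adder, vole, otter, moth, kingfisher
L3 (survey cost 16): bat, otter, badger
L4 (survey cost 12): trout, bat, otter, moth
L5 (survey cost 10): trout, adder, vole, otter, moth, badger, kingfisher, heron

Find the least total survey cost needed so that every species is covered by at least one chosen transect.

L1, L5 cover every species at survey cost 2 + 10 = 12.
Any cover uses at least 2 transects; among all covering selections none totals below 12.

12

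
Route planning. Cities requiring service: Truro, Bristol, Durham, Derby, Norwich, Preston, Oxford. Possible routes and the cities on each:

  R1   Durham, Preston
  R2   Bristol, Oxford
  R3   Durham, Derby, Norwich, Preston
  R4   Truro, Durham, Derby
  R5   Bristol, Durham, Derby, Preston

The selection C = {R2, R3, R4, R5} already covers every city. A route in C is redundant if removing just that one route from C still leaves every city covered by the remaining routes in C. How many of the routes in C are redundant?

Drop R2: Oxford uncovered — not redundant.
Drop R3: Norwich uncovered — not redundant.
Drop R4: Truro uncovered — not redundant.
Drop R5: the rest still cover every city — redundant.
1 redundant: R5.

1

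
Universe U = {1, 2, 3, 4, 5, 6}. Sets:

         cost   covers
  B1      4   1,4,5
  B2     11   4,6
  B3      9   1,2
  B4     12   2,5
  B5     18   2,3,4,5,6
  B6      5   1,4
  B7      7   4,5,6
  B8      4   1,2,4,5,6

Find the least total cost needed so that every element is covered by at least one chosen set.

B1, B5 cover every element at cost 4 + 18 = 22.
Any cover uses at least 2 sets; among all covering selections none totals below 22.

22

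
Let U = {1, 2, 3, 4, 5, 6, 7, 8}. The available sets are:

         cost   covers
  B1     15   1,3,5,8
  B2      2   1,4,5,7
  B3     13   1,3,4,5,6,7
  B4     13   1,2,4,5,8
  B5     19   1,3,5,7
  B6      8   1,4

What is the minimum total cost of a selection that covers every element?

26

B3, B4 cover every element at cost 13 + 13 = 26.
Any cover uses at least 2 sets; among all covering selections none totals below 26.
Greedy by coverage-per-cost would pick B2, B3, B4 for 28 — worse than the optimum 26.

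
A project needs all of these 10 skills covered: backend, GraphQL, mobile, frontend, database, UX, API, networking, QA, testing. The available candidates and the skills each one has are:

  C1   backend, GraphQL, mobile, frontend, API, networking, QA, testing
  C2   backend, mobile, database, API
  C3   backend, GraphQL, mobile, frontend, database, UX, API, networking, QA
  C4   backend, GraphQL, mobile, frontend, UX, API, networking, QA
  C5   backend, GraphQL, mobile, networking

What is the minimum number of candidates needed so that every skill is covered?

2

C1, C3 together cover {backend, GraphQL, mobile, frontend, database, UX, API, networking, QA, testing} — every skill.
No single candidate contains all 10 skills, so 2 is optimal.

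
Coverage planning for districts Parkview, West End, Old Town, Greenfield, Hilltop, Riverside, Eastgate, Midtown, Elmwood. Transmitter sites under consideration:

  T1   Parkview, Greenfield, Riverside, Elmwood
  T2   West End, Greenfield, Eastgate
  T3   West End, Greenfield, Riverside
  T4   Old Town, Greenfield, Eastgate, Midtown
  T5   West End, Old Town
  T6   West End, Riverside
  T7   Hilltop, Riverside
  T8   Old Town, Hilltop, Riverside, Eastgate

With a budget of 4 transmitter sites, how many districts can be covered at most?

Choosing T1, T2, T4, T7 covers {Parkview, West End, Old Town, Greenfield, Hilltop, Riverside, Eastgate, Midtown, Elmwood} — 9 districts.
That is all 9 districts.

9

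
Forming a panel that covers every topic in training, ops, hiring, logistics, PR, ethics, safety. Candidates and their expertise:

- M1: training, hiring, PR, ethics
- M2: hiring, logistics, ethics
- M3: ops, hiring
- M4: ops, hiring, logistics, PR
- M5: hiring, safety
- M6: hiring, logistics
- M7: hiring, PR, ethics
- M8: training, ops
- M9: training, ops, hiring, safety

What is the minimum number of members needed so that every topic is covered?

3

M1, M2, M9 together cover {training, ops, hiring, logistics, PR, ethics, safety} — every topic.
No 2 of the 9 members cover everything (all 36 pairs fall short), so 3 is minimum.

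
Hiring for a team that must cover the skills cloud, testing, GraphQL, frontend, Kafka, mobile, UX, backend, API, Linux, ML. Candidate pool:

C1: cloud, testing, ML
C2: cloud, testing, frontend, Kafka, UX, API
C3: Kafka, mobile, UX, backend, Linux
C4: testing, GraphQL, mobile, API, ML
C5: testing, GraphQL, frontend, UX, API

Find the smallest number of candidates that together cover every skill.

3

C1, C3, C5 together cover {cloud, testing, GraphQL, frontend, Kafka, mobile, UX, backend, API, Linux, ML} — every skill.
No 2 of the 5 candidates cover everything (all 10 pairs fall short), so 3 is minimum.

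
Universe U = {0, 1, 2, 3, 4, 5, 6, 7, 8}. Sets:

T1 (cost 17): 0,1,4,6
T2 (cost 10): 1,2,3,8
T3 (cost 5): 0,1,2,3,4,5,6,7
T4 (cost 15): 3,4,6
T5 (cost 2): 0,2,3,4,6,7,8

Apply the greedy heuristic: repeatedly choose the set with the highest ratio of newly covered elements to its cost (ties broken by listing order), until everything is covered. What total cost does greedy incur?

Pick 1: T5 adds 7 new (0, 2, 3, 4, 6, 7, 8) at cost 2 (ratio 7/2).
Pick 2: T3 adds 2 new (1, 5) at cost 5 (ratio 2/5).
Greedy total cost: 2 + 5 = 7.

7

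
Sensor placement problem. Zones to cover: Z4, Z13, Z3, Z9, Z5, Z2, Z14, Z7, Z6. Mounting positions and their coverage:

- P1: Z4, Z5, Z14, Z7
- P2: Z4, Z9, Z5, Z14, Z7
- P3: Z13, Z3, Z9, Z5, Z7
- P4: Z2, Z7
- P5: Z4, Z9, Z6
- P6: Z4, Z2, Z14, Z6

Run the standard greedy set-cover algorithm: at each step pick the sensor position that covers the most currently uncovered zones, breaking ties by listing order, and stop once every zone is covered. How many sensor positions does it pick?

Pick 1: P2 covers 5 new zones (Z4, Z9, Z5, Z14, Z7).
Pick 2: P3 covers 2 new zones (Z13, Z3).
Pick 3: P6 covers 2 new zones (Z2, Z6).
Greedy uses 3 sensor positions. (The true minimum is 2.)

3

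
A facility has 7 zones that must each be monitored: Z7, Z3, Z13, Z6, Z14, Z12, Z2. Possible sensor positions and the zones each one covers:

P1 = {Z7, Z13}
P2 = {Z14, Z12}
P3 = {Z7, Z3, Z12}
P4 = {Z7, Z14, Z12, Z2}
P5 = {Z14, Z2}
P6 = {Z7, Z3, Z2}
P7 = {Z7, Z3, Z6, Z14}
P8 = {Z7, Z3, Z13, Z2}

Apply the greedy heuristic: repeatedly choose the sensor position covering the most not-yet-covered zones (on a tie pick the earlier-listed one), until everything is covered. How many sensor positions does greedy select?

3

Pick 1: P4 covers 4 new zones (Z7, Z14, Z12, Z2).
Pick 2: P7 covers 2 new zones (Z3, Z6).
Pick 3: P1 covers 1 new zones (Z13).
Greedy uses 3 sensor positions.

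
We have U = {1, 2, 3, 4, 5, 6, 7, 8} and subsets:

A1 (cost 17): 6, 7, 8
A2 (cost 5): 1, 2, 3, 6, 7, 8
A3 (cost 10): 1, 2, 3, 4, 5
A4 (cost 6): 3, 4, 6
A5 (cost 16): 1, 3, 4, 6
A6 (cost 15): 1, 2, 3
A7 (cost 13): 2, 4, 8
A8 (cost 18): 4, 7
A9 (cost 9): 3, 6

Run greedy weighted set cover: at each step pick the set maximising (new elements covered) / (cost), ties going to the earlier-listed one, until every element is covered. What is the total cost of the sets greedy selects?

15

Pick 1: A2 adds 6 new (1, 2, 3, 6, 7, 8) at cost 5 (ratio 6/5).
Pick 2: A3 adds 2 new (4, 5) at cost 10 (ratio 2/10).
Greedy total cost: 5 + 10 = 15.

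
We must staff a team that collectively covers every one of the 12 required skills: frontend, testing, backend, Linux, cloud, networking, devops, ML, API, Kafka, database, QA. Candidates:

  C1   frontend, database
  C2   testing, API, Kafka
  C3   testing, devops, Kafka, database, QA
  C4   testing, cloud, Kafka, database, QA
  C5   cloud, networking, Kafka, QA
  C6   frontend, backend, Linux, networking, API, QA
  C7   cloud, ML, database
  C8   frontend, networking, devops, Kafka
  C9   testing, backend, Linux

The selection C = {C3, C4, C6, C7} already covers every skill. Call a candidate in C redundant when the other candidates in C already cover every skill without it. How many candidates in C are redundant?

Drop C3: devops uncovered — not redundant.
Drop C4: the rest still cover every skill — redundant.
Drop C6: frontend, backend, Linux, networking, … uncovered — not redundant.
Drop C7: ML uncovered — not redundant.
1 redundant: C4.

1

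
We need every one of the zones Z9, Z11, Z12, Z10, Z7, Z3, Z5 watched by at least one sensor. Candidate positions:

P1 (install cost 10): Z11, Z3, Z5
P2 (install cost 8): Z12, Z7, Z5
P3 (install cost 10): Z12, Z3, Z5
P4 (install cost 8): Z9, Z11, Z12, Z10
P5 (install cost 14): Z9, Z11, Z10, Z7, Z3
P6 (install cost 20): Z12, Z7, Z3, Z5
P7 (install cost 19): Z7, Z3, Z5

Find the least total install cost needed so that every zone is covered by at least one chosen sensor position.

P2, P5 cover every zone at install cost 8 + 14 = 22.
Any cover uses at least 2 sensor positions; among all covering selections none totals below 22.
Greedy by coverage-per-install cost would pick P4, P2, P1 for 26 — worse than the optimum 22.

22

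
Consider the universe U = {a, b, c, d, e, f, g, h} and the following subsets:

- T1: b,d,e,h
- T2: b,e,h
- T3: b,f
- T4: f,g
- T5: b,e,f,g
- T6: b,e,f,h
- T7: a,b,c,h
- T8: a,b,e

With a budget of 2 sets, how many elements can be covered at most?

7

Choosing T5, T7 covers {a, b, c, e, f, g, h} — 7 elements.
No choice of 2 sets does better; here d is left uncovered.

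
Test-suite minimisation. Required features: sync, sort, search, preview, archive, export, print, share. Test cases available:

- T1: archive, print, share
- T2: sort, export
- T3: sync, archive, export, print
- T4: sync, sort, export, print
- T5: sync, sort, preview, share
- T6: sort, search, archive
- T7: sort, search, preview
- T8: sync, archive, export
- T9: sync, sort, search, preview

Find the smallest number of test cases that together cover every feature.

3

T1, T2, T9 together cover {sync, sort, search, preview, archive, export, print, share} — every feature.
No 2 of the 9 test cases cover everything (all 36 pairs fall short), so 3 is minimum.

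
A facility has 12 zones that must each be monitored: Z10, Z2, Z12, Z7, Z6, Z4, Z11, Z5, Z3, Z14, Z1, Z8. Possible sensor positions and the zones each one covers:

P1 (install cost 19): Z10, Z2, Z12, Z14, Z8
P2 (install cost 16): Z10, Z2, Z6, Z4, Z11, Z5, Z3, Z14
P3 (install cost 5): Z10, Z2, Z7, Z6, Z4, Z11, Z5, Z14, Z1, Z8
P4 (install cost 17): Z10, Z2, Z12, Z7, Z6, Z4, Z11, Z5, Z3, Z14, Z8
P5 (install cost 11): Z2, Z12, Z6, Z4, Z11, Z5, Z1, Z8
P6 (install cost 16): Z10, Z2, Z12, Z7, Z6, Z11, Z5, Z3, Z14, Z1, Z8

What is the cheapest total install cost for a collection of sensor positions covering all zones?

P3, P6 cover every zone at install cost 5 + 16 = 21.
Any cover uses at least 2 sensor positions; among all covering selections none totals below 21.

21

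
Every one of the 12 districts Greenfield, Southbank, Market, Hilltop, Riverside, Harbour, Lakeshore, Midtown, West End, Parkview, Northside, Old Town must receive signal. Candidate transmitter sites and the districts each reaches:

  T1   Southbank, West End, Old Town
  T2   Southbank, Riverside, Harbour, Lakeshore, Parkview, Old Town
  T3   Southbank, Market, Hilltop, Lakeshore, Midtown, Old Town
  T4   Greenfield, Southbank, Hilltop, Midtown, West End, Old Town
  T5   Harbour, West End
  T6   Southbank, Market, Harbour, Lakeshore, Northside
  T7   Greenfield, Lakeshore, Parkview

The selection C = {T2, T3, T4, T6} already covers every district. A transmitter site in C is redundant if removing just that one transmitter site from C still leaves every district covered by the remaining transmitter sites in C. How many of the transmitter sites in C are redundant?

Drop T2: Riverside, Parkview uncovered — not redundant.
Drop T3: the rest still cover every district — redundant.
Drop T4: Greenfield, West End uncovered — not redundant.
Drop T6: Northside uncovered — not redundant.
1 redundant: T3.

1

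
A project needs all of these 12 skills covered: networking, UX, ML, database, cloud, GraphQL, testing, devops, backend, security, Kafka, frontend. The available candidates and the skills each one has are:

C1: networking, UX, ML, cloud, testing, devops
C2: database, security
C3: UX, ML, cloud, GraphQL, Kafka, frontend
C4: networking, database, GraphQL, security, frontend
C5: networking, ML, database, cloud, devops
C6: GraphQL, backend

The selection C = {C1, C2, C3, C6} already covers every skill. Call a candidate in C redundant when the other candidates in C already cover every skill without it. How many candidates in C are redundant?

0

Drop C1: networking, testing, devops uncovered — not redundant.
Drop C2: database, security uncovered — not redundant.
Drop C3: Kafka, frontend uncovered — not redundant.
Drop C6: backend uncovered — not redundant.
None of the candidates in C is redundant.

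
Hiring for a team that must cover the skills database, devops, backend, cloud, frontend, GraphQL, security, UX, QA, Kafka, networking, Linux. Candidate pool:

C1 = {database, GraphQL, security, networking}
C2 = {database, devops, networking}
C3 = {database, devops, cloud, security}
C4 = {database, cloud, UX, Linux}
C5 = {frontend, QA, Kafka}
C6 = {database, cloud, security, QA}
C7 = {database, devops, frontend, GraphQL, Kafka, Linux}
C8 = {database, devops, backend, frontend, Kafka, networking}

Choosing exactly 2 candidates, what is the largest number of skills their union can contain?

Choosing C4, C8 covers {database, devops, backend, cloud, frontend, UX, Kafka, networking, Linux} — 9 skills.
No choice of 2 candidates does better; here GraphQL, security, QA are left uncovered.

9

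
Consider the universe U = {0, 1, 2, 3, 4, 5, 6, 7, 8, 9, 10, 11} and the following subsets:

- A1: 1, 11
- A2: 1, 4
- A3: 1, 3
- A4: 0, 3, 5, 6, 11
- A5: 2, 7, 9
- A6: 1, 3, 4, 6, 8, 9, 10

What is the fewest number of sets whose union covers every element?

3

A4, A5, A6 together cover {0, 1, 2, 3, 4, 5, 6, 7, 8, 9, 10, 11} — every element.
No 2 of the 6 sets cover everything (all 15 pairs fall short), so 3 is minimum.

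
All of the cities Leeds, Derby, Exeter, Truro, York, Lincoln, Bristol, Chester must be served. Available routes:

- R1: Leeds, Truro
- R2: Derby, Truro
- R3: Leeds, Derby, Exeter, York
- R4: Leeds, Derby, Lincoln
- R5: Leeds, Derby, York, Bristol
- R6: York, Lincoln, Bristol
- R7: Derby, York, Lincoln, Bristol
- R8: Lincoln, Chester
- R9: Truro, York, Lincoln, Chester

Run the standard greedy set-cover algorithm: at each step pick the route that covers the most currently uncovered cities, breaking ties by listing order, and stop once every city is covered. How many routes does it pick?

Pick 1: R3 covers 4 new cities (Leeds, Derby, Exeter, York).
Pick 2: R9 covers 3 new cities (Truro, Lincoln, Chester).
Pick 3: R5 covers 1 new cities (Bristol).
Greedy uses 3 routes.

3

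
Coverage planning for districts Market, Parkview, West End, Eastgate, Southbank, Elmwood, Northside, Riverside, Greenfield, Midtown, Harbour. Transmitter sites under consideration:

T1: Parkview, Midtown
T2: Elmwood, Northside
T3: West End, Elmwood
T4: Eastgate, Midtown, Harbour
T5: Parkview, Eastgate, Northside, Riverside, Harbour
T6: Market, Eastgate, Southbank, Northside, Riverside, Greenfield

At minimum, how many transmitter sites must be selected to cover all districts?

T1, T3, T4, T6 together cover {Market, Parkview, West End, Eastgate, Southbank, Elmwood, Northside, Riverside, Greenfield, Midtown, Harbour} — every district.
No 3 of the 6 transmitter sites cover everything (all 20 triples fall short), so 4 is minimum.

4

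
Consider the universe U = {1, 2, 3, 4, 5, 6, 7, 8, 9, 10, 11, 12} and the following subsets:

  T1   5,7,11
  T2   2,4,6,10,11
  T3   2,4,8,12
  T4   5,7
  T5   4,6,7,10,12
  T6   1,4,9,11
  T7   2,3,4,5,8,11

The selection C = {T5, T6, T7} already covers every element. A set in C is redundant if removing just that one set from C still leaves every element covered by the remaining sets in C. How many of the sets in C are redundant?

0

Drop T5: 6, 7, 10, 12 uncovered — not redundant.
Drop T6: 1, 9 uncovered — not redundant.
Drop T7: 2, 3, 5, 8 uncovered — not redundant.
None of the sets in C is redundant.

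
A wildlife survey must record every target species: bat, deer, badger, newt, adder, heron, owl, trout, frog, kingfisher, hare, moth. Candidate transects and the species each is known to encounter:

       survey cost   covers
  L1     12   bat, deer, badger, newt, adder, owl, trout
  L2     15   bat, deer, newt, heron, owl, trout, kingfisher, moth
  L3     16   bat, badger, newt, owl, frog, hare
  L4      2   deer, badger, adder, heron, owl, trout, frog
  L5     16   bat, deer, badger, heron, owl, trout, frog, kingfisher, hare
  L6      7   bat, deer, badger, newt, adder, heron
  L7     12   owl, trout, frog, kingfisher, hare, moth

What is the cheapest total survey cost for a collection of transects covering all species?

19

L6, L7 cover every species at survey cost 7 + 12 = 19.
Any cover uses at least 2 transects; among all covering selections none totals below 19.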